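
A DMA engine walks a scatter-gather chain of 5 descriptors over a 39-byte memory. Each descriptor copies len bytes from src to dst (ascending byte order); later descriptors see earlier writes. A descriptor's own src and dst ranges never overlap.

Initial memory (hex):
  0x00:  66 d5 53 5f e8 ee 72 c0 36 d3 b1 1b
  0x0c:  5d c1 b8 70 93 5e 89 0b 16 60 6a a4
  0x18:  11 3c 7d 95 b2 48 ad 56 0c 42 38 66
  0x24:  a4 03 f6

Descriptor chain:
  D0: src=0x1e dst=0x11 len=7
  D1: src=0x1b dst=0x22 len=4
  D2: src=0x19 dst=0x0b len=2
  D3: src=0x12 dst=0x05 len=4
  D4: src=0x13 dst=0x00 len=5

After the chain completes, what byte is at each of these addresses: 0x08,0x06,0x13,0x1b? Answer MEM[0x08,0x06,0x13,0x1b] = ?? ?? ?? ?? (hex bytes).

MEM[0x08,0x06,0x13,0x1b] = 38 0c 0c 95

  after D0: wrote 7B at 0x11 = ad560c423866a4
  after D1: wrote 4B at 0x22 = 95b248ad
  after D2: wrote 2B at 0x0b = 3c7d
  after D3: wrote 4B at 0x05 = 560c4238
  after D4: wrote 5B at 0x00 = 0c423866a4
query mem[0x08]=0x38, mem[0x06]=0x0c, mem[0x13]=0x0c, mem[0x1b]=0x95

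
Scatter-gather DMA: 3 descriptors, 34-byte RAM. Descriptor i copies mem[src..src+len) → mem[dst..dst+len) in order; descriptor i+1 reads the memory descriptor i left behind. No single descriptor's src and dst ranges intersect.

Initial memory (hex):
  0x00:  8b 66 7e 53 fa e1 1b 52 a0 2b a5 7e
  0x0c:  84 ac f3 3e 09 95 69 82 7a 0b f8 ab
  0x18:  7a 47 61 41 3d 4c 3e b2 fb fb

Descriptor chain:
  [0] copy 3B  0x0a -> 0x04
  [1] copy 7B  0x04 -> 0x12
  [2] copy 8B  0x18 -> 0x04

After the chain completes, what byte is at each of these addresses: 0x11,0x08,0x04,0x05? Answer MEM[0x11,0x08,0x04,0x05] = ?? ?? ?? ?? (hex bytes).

D0: mem[0x04..0x06] <- [a5 7e 84]
D1: mem[0x12..0x18] <- [a5 7e 84 52 a0 2b a5]
D2: mem[0x04..0x0b] <- [a5 47 61 41 3d 4c 3e b2]
query mem[0x11]=0x95, mem[0x08]=0x3d, mem[0x04]=0xa5, mem[0x05]=0x47

MEM[0x11,0x08,0x04,0x05] = 95 3d a5 47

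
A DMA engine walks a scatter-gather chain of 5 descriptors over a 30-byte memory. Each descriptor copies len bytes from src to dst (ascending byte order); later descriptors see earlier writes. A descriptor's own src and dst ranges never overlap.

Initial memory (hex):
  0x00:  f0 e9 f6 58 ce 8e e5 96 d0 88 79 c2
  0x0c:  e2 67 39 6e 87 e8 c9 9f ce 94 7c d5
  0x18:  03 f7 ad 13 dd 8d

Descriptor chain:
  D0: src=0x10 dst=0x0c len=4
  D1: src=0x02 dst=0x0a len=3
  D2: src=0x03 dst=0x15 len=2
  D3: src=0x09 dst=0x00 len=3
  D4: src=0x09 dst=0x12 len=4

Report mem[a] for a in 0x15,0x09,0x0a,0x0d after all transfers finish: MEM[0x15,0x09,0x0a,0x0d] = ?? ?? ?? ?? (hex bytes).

MEM[0x15,0x09,0x0a,0x0d] = ce 88 f6 e8

[0] 0x10->0x0c len=4 : 87 e8 c9 9f
[1] 0x02->0x0a len=3 : f6 58 ce
[2] 0x03->0x15 len=2 : 58 ce
[3] 0x09->0x00 len=3 : 88 f6 58
[4] 0x09->0x12 len=4 : 88 f6 58 ce
query mem[0x15]=0xce, mem[0x09]=0x88, mem[0x0a]=0xf6, mem[0x0d]=0xe8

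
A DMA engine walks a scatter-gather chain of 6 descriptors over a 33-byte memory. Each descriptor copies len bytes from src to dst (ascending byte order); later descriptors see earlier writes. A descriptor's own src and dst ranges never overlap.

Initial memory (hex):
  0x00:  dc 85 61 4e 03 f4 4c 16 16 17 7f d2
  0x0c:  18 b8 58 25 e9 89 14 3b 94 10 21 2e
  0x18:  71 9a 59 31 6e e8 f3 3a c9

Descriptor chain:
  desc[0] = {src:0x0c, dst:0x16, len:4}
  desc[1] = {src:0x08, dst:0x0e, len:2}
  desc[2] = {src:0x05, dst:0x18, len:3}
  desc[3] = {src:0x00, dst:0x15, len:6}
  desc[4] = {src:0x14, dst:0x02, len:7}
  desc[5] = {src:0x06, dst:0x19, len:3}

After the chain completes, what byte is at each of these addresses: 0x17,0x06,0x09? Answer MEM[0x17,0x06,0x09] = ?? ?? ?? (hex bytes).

D0: mem[0x16..0x19] <- [18 b8 58 25]
D1: mem[0x0e..0x0f] <- [16 17]
D2: mem[0x18..0x1a] <- [f4 4c 16]
D3: mem[0x15..0x1a] <- [dc 85 61 4e 03 f4]
D4: mem[0x02..0x08] <- [94 dc 85 61 4e 03 f4]
D5: mem[0x19..0x1b] <- [4e 03 f4]
query mem[0x17]=0x61, mem[0x06]=0x4e, mem[0x09]=0x17

MEM[0x17,0x06,0x09] = 61 4e 17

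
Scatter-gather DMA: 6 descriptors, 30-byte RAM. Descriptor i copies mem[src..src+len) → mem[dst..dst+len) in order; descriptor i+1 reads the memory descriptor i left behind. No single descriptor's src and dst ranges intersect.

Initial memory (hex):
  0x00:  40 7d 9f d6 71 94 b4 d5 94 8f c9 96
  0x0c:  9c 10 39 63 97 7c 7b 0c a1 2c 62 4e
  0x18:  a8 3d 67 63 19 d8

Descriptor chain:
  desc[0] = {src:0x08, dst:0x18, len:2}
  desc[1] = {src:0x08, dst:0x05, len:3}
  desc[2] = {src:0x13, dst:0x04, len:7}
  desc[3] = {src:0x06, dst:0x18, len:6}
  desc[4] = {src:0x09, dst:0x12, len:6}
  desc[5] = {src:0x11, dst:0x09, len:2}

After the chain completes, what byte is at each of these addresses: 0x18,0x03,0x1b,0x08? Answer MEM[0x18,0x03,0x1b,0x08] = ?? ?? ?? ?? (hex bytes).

  after D0: wrote 2B at 0x18 = 948f
  after D1: wrote 3B at 0x05 = 948fc9
  after D2: wrote 7B at 0x04 = 0ca12c624e948f
  after D3: wrote 6B at 0x18 = 2c624e948f96
  after D4: wrote 6B at 0x12 = 948f969c1039
  after D5: wrote 2B at 0x09 = 7c94
query mem[0x18]=0x2c, mem[0x03]=0xd6, mem[0x1b]=0x94, mem[0x08]=0x4e

MEM[0x18,0x03,0x1b,0x08] = 2c d6 94 4e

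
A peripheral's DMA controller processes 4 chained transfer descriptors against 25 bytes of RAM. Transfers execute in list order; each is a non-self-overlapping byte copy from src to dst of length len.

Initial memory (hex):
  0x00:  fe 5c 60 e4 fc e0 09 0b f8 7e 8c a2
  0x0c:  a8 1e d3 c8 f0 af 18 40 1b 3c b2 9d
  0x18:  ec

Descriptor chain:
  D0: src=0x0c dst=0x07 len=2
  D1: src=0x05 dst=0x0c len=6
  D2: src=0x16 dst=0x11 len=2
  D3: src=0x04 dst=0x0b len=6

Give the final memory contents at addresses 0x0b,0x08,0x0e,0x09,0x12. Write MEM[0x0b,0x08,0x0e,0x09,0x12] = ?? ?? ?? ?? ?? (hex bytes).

MEM[0x0b,0x08,0x0e,0x09,0x12] = fc 1e a8 7e 9d

D0: mem[0x07..0x08] <- [a8 1e]
D1: mem[0x0c..0x11] <- [e0 09 a8 1e 7e 8c]
D2: mem[0x11..0x12] <- [b2 9d]
D3: mem[0x0b..0x10] <- [fc e0 09 a8 1e 7e]
query mem[0x0b]=0xfc, mem[0x08]=0x1e, mem[0x0e]=0xa8, mem[0x09]=0x7e, mem[0x12]=0x9d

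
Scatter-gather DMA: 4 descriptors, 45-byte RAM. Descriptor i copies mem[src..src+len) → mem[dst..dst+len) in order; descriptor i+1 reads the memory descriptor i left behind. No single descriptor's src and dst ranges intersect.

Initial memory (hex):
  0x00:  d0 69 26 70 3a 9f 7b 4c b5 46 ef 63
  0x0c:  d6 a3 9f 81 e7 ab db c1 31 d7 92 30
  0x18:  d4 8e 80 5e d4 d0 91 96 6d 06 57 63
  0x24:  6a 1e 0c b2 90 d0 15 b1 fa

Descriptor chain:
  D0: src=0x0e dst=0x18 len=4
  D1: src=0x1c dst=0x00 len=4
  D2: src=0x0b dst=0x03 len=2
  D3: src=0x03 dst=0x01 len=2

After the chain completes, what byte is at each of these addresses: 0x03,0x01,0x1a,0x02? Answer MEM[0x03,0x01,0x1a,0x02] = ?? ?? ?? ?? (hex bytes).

MEM[0x03,0x01,0x1a,0x02] = 63 63 e7 d6

D0: mem[0x18..0x1b] <- [9f 81 e7 ab]
D1: mem[0x00..0x03] <- [d4 d0 91 96]
D2: mem[0x03..0x04] <- [63 d6]
D3: mem[0x01..0x02] <- [63 d6]
query mem[0x03]=0x63, mem[0x01]=0x63, mem[0x1a]=0xe7, mem[0x02]=0xd6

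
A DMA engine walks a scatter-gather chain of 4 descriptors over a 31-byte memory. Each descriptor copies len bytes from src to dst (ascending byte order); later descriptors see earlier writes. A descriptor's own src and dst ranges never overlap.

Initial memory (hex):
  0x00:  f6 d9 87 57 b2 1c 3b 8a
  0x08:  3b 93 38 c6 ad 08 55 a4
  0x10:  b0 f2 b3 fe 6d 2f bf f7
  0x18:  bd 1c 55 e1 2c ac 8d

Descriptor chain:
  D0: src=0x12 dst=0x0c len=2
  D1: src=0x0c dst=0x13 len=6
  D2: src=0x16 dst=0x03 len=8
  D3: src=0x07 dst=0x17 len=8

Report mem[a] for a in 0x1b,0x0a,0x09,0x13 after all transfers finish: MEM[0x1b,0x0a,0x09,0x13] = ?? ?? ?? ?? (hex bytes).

MEM[0x1b,0x0a,0x09,0x13] = c6 ac 2c b3

  after D0: wrote 2B at 0x0c = b3fe
  after D1: wrote 6B at 0x13 = b3fe55a4b0f2
  after D2: wrote 8B at 0x03 = a4b0f21c55e12cac
  after D3: wrote 8B at 0x17 = 55e12cacc6b3fe55
query mem[0x1b]=0xc6, mem[0x0a]=0xac, mem[0x09]=0x2c, mem[0x13]=0xb3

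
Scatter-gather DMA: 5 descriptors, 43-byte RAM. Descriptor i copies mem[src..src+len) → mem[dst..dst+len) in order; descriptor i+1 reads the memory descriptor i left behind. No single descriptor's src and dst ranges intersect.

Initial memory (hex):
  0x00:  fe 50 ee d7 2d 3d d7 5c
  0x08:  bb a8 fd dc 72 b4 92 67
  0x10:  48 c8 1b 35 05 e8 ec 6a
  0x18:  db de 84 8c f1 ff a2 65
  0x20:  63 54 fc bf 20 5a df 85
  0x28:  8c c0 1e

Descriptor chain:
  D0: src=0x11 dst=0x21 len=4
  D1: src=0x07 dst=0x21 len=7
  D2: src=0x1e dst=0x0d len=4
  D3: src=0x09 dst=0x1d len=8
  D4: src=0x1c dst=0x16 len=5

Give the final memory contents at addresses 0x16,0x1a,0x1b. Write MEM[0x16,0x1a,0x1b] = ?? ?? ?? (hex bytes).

MEM[0x16,0x1a,0x1b] = f1 72 8c

[0] 0x11->0x21 len=4 : c8 1b 35 05
[1] 0x07->0x21 len=7 : 5c bb a8 fd dc 72 b4
[2] 0x1e->0x0d len=4 : a2 65 63 5c
[3] 0x09->0x1d len=8 : a8 fd dc 72 a2 65 63 5c
[4] 0x1c->0x16 len=5 : f1 a8 fd dc 72
query mem[0x16]=0xf1, mem[0x1a]=0x72, mem[0x1b]=0x8c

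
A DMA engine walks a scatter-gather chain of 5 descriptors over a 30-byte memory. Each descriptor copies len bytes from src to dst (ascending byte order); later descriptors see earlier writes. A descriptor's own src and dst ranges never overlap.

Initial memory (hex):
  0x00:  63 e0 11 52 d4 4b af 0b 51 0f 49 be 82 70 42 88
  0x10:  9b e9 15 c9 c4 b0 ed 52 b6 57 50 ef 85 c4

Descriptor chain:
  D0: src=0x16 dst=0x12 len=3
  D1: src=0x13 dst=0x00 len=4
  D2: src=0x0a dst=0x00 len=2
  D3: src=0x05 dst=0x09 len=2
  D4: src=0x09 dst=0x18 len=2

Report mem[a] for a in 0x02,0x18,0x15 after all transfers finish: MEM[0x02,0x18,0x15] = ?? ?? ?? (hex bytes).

[0] 0x16->0x12 len=3 : ed 52 b6
[1] 0x13->0x00 len=4 : 52 b6 b0 ed
[2] 0x0a->0x00 len=2 : 49 be
[3] 0x05->0x09 len=2 : 4b af
[4] 0x09->0x18 len=2 : 4b af
query mem[0x02]=0xb0, mem[0x18]=0x4b, mem[0x15]=0xb0

MEM[0x02,0x18,0x15] = b0 4b b0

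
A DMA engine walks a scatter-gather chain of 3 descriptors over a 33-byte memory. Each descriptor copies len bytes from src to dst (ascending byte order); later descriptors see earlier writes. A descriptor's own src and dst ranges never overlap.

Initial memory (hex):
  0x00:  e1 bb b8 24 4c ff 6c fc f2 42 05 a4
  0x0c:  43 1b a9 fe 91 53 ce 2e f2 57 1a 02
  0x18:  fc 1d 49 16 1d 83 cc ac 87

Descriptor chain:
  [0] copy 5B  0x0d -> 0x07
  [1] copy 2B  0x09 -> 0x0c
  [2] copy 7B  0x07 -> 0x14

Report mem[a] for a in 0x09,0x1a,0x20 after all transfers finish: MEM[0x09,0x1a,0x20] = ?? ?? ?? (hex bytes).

D0: mem[0x07..0x0b] <- [1b a9 fe 91 53]
D1: mem[0x0c..0x0d] <- [fe 91]
D2: mem[0x14..0x1a] <- [1b a9 fe 91 53 fe 91]
query mem[0x09]=0xfe, mem[0x1a]=0x91, mem[0x20]=0x87

MEM[0x09,0x1a,0x20] = fe 91 87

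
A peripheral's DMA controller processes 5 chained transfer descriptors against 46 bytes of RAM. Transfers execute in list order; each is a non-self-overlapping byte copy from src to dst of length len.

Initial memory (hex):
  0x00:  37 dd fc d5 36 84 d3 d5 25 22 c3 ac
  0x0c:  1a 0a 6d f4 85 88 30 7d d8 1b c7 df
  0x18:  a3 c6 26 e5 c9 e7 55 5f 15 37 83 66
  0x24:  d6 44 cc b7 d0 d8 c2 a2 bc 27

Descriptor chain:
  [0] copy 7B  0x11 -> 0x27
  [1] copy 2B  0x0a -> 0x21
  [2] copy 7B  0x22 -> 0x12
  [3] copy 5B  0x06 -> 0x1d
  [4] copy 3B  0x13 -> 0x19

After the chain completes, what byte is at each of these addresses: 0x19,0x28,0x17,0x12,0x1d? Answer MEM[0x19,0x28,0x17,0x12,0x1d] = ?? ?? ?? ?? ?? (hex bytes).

MEM[0x19,0x28,0x17,0x12,0x1d] = 66 30 88 ac d3

[0] 0x11->0x27 len=7 : 88 30 7d d8 1b c7 df
[1] 0x0a->0x21 len=2 : c3 ac
[2] 0x22->0x12 len=7 : ac 66 d6 44 cc 88 30
[3] 0x06->0x1d len=5 : d3 d5 25 22 c3
[4] 0x13->0x19 len=3 : 66 d6 44
query mem[0x19]=0x66, mem[0x28]=0x30, mem[0x17]=0x88, mem[0x12]=0xac, mem[0x1d]=0xd3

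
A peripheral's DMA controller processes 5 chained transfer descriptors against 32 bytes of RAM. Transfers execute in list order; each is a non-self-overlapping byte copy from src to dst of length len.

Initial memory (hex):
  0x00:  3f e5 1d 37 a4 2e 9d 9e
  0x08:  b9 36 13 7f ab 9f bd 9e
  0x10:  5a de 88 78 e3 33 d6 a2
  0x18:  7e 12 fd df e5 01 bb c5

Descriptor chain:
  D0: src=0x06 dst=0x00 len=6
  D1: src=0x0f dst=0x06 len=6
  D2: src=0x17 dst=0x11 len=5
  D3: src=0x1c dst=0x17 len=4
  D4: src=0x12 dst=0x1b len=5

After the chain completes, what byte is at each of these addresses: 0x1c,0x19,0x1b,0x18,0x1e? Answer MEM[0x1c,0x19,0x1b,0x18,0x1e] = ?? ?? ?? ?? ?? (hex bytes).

  after D0: wrote 6B at 0x00 = 9d9eb936137f
  after D1: wrote 6B at 0x06 = 9e5ade8878e3
  after D2: wrote 5B at 0x11 = a27e12fddf
  after D3: wrote 4B at 0x17 = e501bbc5
  after D4: wrote 5B at 0x1b = 7e12fddfd6
query mem[0x1c]=0x12, mem[0x19]=0xbb, mem[0x1b]=0x7e, mem[0x18]=0x01, mem[0x1e]=0xdf

MEM[0x1c,0x19,0x1b,0x18,0x1e] = 12 bb 7e 01 df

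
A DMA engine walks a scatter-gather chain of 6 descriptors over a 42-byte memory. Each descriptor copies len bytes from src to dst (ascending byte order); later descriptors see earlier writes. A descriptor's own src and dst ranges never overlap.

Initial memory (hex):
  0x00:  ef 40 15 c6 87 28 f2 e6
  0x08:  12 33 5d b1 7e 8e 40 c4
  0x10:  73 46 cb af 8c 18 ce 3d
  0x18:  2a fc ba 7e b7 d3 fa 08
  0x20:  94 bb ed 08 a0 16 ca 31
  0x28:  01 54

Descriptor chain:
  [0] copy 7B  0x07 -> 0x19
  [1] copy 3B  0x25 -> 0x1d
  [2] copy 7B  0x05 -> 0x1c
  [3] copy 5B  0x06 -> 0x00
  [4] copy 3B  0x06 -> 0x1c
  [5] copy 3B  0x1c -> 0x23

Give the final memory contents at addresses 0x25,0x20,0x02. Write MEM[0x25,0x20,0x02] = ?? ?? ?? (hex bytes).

MEM[0x25,0x20,0x02] = 12 33 12

#0 dst[0x19+7] := {0xe6,0x12,0x33,0x5d,0xb1,0x7e,0x8e}
#1 dst[0x1d+3] := {0x16,0xca,0x31}
#2 dst[0x1c+7] := {0x28,0xf2,0xe6,0x12,0x33,0x5d,0xb1}
#3 dst[0x00+5] := {0xf2,0xe6,0x12,0x33,0x5d}
#4 dst[0x1c+3] := {0xf2,0xe6,0x12}
#5 dst[0x23+3] := {0xf2,0xe6,0x12}
query mem[0x25]=0x12, mem[0x20]=0x33, mem[0x02]=0x12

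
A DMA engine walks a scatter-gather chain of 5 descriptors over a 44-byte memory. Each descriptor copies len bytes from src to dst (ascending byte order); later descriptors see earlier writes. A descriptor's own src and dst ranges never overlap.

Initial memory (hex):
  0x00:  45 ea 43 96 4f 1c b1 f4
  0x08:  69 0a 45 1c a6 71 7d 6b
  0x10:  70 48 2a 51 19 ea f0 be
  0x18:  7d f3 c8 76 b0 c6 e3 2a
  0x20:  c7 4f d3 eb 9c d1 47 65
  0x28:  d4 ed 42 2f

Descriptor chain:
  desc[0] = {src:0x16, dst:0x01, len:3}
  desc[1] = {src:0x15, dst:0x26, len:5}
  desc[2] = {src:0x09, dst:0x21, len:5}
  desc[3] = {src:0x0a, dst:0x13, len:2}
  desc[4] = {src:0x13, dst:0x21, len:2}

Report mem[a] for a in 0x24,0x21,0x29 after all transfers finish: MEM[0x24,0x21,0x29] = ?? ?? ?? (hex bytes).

MEM[0x24,0x21,0x29] = a6 45 7d

  after D0: wrote 3B at 0x01 = f0be7d
  after D1: wrote 5B at 0x26 = eaf0be7df3
  after D2: wrote 5B at 0x21 = 0a451ca671
  after D3: wrote 2B at 0x13 = 451c
  after D4: wrote 2B at 0x21 = 451c
query mem[0x24]=0xa6, mem[0x21]=0x45, mem[0x29]=0x7d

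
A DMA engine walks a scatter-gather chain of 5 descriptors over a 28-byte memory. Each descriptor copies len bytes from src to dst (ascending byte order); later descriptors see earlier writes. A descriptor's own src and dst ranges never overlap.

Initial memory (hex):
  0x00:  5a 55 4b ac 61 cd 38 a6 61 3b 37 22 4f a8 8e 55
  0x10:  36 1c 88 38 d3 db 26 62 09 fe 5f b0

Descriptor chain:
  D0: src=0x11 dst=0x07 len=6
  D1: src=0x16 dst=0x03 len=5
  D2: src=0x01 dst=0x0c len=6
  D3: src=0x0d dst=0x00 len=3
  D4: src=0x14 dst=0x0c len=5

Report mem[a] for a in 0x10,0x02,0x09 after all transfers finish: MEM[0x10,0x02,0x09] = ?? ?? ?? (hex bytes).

[0] 0x11->0x07 len=6 : 1c 88 38 d3 db 26
[1] 0x16->0x03 len=5 : 26 62 09 fe 5f
[2] 0x01->0x0c len=6 : 55 4b 26 62 09 fe
[3] 0x0d->0x00 len=3 : 4b 26 62
[4] 0x14->0x0c len=5 : d3 db 26 62 09
query mem[0x10]=0x09, mem[0x02]=0x62, mem[0x09]=0x38

MEM[0x10,0x02,0x09] = 09 62 38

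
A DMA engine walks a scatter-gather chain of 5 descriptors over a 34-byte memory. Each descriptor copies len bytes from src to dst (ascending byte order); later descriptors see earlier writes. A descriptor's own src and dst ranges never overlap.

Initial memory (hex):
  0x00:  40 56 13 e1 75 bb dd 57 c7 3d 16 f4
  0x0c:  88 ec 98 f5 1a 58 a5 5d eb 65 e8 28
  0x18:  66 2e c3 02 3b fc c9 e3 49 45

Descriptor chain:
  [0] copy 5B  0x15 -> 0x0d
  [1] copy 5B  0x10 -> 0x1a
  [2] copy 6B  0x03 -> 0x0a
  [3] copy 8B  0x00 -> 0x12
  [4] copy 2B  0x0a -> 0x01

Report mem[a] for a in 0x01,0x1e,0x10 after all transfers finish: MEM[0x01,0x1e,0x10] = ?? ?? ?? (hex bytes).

MEM[0x01,0x1e,0x10] = e1 eb 66

[0] 0x15->0x0d len=5 : 65 e8 28 66 2e
[1] 0x10->0x1a len=5 : 66 2e a5 5d eb
[2] 0x03->0x0a len=6 : e1 75 bb dd 57 c7
[3] 0x00->0x12 len=8 : 40 56 13 e1 75 bb dd 57
[4] 0x0a->0x01 len=2 : e1 75
query mem[0x01]=0xe1, mem[0x1e]=0xeb, mem[0x10]=0x66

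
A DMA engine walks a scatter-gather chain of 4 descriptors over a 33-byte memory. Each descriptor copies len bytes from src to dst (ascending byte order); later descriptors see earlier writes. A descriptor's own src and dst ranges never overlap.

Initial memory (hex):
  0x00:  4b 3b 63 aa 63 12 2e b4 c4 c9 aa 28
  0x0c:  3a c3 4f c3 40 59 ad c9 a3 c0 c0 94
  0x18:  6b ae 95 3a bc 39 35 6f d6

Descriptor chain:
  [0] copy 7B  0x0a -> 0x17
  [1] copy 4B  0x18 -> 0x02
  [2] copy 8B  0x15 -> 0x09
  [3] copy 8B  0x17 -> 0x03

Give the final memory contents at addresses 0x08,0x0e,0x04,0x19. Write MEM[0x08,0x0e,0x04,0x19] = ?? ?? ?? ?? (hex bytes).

#0 dst[0x17+7] := {0xaa,0x28,0x3a,0xc3,0x4f,0xc3,0x40}
#1 dst[0x02+4] := {0x28,0x3a,0xc3,0x4f}
#2 dst[0x09+8] := {0xc0,0xc0,0xaa,0x28,0x3a,0xc3,0x4f,0xc3}
#3 dst[0x03+8] := {0xaa,0x28,0x3a,0xc3,0x4f,0xc3,0x40,0x35}
query mem[0x08]=0xc3, mem[0x0e]=0xc3, mem[0x04]=0x28, mem[0x19]=0x3a

MEM[0x08,0x0e,0x04,0x19] = c3 c3 28 3a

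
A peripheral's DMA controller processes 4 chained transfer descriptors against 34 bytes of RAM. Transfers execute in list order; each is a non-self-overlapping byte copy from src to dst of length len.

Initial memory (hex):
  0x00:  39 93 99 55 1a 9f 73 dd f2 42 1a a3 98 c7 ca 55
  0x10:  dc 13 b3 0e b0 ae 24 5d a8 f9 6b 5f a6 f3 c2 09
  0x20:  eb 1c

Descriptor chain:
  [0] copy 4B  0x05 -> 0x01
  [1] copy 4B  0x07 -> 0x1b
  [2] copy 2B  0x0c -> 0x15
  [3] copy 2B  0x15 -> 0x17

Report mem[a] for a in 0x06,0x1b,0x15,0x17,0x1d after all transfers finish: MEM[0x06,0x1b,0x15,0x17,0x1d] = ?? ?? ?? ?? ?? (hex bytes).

#0 dst[0x01+4] := {0x9f,0x73,0xdd,0xf2}
#1 dst[0x1b+4] := {0xdd,0xf2,0x42,0x1a}
#2 dst[0x15+2] := {0x98,0xc7}
#3 dst[0x17+2] := {0x98,0xc7}
query mem[0x06]=0x73, mem[0x1b]=0xdd, mem[0x15]=0x98, mem[0x17]=0x98, mem[0x1d]=0x42

MEM[0x06,0x1b,0x15,0x17,0x1d] = 73 dd 98 98 42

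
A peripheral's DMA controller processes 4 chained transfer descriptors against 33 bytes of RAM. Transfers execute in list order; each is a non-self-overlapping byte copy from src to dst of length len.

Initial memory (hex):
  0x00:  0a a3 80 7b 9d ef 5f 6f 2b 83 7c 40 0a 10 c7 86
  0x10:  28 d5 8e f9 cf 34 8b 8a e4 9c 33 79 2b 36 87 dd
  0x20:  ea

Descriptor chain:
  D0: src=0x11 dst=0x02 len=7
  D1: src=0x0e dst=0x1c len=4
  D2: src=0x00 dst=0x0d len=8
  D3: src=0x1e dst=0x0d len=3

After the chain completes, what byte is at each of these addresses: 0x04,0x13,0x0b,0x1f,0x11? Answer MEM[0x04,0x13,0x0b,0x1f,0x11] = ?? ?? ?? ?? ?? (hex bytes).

MEM[0x04,0x13,0x0b,0x1f,0x11] = f9 34 40 d5 f9

D0: mem[0x02..0x08] <- [d5 8e f9 cf 34 8b 8a]
D1: mem[0x1c..0x1f] <- [c7 86 28 d5]
D2: mem[0x0d..0x14] <- [0a a3 d5 8e f9 cf 34 8b]
D3: mem[0x0d..0x0f] <- [28 d5 ea]
query mem[0x04]=0xf9, mem[0x13]=0x34, mem[0x0b]=0x40, mem[0x1f]=0xd5, mem[0x11]=0xf9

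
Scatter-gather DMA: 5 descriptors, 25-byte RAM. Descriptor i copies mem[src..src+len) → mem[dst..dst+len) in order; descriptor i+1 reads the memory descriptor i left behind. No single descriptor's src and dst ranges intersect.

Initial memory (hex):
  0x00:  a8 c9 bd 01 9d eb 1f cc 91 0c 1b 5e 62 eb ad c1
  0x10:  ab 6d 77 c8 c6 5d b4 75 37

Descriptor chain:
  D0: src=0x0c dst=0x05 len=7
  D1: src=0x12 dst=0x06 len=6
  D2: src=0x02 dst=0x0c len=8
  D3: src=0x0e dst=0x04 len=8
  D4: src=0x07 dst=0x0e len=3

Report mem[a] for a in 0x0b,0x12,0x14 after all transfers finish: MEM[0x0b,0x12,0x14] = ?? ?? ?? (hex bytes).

MEM[0x0b,0x12,0x14] = 5d c6 c6

  after D0: wrote 7B at 0x05 = 62ebadc1ab6d77
  after D1: wrote 6B at 0x06 = 77c8c65db475
  after D2: wrote 8B at 0x0c = bd019d6277c8c65d
  after D3: wrote 8B at 0x04 = 9d6277c8c65dc65d
  after D4: wrote 3B at 0x0e = c8c65d
query mem[0x0b]=0x5d, mem[0x12]=0xc6, mem[0x14]=0xc6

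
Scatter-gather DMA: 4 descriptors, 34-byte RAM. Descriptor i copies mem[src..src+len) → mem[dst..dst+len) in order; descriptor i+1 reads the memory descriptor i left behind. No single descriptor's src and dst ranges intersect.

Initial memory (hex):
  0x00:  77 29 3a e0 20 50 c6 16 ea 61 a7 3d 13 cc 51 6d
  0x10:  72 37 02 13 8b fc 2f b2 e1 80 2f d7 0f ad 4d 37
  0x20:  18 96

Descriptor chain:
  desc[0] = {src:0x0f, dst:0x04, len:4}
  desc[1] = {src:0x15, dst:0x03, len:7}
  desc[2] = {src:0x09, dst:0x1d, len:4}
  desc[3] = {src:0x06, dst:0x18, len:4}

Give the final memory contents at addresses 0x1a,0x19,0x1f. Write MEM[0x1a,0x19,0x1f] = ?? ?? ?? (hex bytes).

MEM[0x1a,0x19,0x1f] = 2f 80 3d

#0 dst[0x04+4] := {0x6d,0x72,0x37,0x02}
#1 dst[0x03+7] := {0xfc,0x2f,0xb2,0xe1,0x80,0x2f,0xd7}
#2 dst[0x1d+4] := {0xd7,0xa7,0x3d,0x13}
#3 dst[0x18+4] := {0xe1,0x80,0x2f,0xd7}
query mem[0x1a]=0x2f, mem[0x19]=0x80, mem[0x1f]=0x3d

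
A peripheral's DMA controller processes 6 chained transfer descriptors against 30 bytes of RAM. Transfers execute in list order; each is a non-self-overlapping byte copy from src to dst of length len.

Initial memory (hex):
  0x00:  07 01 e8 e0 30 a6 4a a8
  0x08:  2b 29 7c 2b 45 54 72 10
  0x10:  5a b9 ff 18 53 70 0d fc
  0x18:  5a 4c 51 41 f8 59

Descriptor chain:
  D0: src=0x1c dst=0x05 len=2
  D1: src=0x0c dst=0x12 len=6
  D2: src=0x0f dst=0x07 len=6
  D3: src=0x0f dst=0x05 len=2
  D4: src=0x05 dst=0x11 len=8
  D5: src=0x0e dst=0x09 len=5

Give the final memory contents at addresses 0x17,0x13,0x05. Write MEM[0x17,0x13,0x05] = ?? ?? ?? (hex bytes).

MEM[0x17,0x13,0x05] = 54 10 10

  after D0: wrote 2B at 0x05 = f859
  after D1: wrote 6B at 0x12 = 455472105ab9
  after D2: wrote 6B at 0x07 = 105ab9455472
  after D3: wrote 2B at 0x05 = 105a
  after D4: wrote 8B at 0x11 = 105a105ab9455472
  after D5: wrote 5B at 0x09 = 72105a105a
query mem[0x17]=0x54, mem[0x13]=0x10, mem[0x05]=0x10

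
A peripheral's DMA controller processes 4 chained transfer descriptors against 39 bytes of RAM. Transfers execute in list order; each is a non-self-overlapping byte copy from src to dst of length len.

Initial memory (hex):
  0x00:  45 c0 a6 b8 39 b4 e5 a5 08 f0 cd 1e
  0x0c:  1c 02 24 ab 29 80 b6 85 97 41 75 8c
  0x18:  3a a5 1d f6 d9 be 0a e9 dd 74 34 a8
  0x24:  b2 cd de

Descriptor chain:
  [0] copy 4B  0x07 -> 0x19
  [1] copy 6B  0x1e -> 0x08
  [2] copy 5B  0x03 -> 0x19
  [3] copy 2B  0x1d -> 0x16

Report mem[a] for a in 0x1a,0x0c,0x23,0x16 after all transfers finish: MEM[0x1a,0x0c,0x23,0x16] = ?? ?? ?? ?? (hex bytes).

MEM[0x1a,0x0c,0x23,0x16] = 39 34 a8 a5

[0] 0x07->0x19 len=4 : a5 08 f0 cd
[1] 0x1e->0x08 len=6 : 0a e9 dd 74 34 a8
[2] 0x03->0x19 len=5 : b8 39 b4 e5 a5
[3] 0x1d->0x16 len=2 : a5 0a
query mem[0x1a]=0x39, mem[0x0c]=0x34, mem[0x23]=0xa8, mem[0x16]=0xa5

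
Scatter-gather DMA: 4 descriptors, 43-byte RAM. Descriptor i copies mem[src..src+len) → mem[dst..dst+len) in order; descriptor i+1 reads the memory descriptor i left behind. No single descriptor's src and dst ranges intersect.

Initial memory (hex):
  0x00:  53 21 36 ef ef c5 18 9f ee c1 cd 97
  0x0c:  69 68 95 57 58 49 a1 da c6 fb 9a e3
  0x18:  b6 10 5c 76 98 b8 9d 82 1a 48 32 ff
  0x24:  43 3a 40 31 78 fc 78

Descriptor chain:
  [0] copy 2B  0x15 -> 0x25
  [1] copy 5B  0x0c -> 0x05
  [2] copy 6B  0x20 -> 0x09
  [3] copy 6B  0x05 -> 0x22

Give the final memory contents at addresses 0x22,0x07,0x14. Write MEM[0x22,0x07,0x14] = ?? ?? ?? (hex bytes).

MEM[0x22,0x07,0x14] = 69 95 c6

[0] 0x15->0x25 len=2 : fb 9a
[1] 0x0c->0x05 len=5 : 69 68 95 57 58
[2] 0x20->0x09 len=6 : 1a 48 32 ff 43 fb
[3] 0x05->0x22 len=6 : 69 68 95 57 1a 48
query mem[0x22]=0x69, mem[0x07]=0x95, mem[0x14]=0xc6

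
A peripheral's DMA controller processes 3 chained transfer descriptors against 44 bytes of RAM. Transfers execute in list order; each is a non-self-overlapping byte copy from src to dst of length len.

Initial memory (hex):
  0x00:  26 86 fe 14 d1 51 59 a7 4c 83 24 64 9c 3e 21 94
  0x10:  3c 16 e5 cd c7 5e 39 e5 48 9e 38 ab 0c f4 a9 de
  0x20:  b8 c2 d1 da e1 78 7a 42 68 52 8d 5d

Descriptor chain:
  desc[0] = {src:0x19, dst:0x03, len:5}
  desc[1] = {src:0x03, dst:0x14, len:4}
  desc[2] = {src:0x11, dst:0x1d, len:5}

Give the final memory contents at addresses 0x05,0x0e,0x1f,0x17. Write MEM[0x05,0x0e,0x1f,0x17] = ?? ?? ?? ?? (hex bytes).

MEM[0x05,0x0e,0x1f,0x17] = ab 21 cd 0c

  after D0: wrote 5B at 0x03 = 9e38ab0cf4
  after D1: wrote 4B at 0x14 = 9e38ab0c
  after D2: wrote 5B at 0x1d = 16e5cd9e38
query mem[0x05]=0xab, mem[0x0e]=0x21, mem[0x1f]=0xcd, mem[0x17]=0x0c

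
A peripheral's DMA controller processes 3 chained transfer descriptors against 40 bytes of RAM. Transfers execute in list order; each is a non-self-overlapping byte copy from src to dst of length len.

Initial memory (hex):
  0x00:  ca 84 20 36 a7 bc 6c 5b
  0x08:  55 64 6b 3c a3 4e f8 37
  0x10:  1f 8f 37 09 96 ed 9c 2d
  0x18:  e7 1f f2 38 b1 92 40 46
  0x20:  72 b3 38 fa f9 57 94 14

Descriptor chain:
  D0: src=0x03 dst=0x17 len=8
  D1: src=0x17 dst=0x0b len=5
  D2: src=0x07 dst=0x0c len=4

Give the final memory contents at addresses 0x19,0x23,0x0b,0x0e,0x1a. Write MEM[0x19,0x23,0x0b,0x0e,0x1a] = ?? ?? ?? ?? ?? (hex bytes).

MEM[0x19,0x23,0x0b,0x0e,0x1a] = bc fa 36 64 6c

D0: mem[0x17..0x1e] <- [36 a7 bc 6c 5b 55 64 6b]
D1: mem[0x0b..0x0f] <- [36 a7 bc 6c 5b]
D2: mem[0x0c..0x0f] <- [5b 55 64 6b]
query mem[0x19]=0xbc, mem[0x23]=0xfa, mem[0x0b]=0x36, mem[0x0e]=0x64, mem[0x1a]=0x6c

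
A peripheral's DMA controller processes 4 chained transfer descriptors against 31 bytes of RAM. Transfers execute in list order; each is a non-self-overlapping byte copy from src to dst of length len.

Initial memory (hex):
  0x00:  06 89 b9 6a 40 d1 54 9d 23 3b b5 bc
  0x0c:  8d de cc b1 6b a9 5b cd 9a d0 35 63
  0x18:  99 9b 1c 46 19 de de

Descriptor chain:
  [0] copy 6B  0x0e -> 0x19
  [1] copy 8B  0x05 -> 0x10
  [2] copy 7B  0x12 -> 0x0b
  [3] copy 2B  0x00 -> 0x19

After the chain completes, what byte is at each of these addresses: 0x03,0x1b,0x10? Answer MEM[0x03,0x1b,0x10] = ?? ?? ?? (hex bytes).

  after D0: wrote 6B at 0x19 = ccb16ba95bcd
  after D1: wrote 8B at 0x10 = d1549d233bb5bc8d
  after D2: wrote 7B at 0x0b = 9d233bb5bc8d99
  after D3: wrote 2B at 0x19 = 0689
query mem[0x03]=0x6a, mem[0x1b]=0x6b, mem[0x10]=0x8d

MEM[0x03,0x1b,0x10] = 6a 6b 8d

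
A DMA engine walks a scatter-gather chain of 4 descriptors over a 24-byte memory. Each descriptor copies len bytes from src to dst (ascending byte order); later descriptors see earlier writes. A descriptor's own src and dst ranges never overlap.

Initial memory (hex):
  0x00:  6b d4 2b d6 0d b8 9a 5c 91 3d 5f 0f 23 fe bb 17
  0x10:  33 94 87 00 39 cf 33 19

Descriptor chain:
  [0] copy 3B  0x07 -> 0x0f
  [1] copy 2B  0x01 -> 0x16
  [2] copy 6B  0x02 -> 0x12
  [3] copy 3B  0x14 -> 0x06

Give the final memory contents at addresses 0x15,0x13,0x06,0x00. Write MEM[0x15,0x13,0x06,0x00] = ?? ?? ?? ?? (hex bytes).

D0: mem[0x0f..0x11] <- [5c 91 3d]
D1: mem[0x16..0x17] <- [d4 2b]
D2: mem[0x12..0x17] <- [2b d6 0d b8 9a 5c]
D3: mem[0x06..0x08] <- [0d b8 9a]
query mem[0x15]=0xb8, mem[0x13]=0xd6, mem[0x06]=0x0d, mem[0x00]=0x6b

MEM[0x15,0x13,0x06,0x00] = b8 d6 0d 6b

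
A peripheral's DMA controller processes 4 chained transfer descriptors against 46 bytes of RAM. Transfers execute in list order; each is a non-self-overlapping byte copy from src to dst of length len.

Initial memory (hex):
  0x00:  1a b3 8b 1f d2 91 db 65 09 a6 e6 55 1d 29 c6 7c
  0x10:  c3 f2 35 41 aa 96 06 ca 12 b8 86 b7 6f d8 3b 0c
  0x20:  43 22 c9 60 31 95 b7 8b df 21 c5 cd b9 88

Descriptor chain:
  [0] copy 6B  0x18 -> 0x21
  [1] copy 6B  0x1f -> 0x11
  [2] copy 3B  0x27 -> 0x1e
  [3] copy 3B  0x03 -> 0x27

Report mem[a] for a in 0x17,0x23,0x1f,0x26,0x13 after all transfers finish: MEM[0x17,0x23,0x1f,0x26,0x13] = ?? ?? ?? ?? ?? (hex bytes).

MEM[0x17,0x23,0x1f,0x26,0x13] = ca 86 df d8 12

#0 dst[0x21+6] := {0x12,0xb8,0x86,0xb7,0x6f,0xd8}
#1 dst[0x11+6] := {0x0c,0x43,0x12,0xb8,0x86,0xb7}
#2 dst[0x1e+3] := {0x8b,0xdf,0x21}
#3 dst[0x27+3] := {0x1f,0xd2,0x91}
query mem[0x17]=0xca, mem[0x23]=0x86, mem[0x1f]=0xdf, mem[0x26]=0xd8, mem[0x13]=0x12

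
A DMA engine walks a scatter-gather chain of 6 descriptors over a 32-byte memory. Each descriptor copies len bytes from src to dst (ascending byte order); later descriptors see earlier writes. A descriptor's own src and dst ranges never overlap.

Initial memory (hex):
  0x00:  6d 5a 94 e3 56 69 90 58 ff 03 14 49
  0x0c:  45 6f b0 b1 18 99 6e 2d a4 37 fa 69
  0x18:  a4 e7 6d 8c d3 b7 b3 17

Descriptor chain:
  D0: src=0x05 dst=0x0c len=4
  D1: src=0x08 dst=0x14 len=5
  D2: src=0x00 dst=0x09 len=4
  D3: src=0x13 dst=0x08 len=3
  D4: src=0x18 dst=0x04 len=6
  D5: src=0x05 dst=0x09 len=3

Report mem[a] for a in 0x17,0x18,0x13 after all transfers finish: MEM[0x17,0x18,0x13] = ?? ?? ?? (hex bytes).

[0] 0x05->0x0c len=4 : 69 90 58 ff
[1] 0x08->0x14 len=5 : ff 03 14 49 69
[2] 0x00->0x09 len=4 : 6d 5a 94 e3
[3] 0x13->0x08 len=3 : 2d ff 03
[4] 0x18->0x04 len=6 : 69 e7 6d 8c d3 b7
[5] 0x05->0x09 len=3 : e7 6d 8c
query mem[0x17]=0x49, mem[0x18]=0x69, mem[0x13]=0x2d

MEM[0x17,0x18,0x13] = 49 69 2d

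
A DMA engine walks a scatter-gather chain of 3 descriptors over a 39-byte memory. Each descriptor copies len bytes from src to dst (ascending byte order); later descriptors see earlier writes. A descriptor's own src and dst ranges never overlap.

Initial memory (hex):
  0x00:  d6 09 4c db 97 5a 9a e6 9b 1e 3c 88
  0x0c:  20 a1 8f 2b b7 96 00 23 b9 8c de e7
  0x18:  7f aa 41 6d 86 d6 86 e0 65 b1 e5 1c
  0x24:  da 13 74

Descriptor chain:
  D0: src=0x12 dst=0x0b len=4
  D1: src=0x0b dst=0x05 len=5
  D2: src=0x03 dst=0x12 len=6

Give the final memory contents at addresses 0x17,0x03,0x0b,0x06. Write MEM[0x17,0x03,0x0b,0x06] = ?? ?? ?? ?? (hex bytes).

  after D0: wrote 4B at 0x0b = 0023b98c
  after D1: wrote 5B at 0x05 = 0023b98c2b
  after D2: wrote 6B at 0x12 = db970023b98c
query mem[0x17]=0x8c, mem[0x03]=0xdb, mem[0x0b]=0x00, mem[0x06]=0x23

MEM[0x17,0x03,0x0b,0x06] = 8c db 00 23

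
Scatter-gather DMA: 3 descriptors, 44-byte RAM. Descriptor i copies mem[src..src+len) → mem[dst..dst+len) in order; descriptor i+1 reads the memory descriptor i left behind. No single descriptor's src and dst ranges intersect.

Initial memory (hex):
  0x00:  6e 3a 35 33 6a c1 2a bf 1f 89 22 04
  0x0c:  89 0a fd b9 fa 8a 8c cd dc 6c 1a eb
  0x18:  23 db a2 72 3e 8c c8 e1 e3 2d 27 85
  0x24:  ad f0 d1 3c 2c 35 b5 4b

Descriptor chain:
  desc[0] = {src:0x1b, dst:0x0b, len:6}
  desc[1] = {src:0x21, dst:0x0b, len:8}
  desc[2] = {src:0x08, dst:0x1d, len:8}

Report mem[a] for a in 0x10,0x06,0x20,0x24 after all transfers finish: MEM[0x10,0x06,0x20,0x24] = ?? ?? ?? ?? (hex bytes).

MEM[0x10,0x06,0x20,0x24] = d1 2a 2d f0

#0 dst[0x0b+6] := {0x72,0x3e,0x8c,0xc8,0xe1,0xe3}
#1 dst[0x0b+8] := {0x2d,0x27,0x85,0xad,0xf0,0xd1,0x3c,0x2c}
#2 dst[0x1d+8] := {0x1f,0x89,0x22,0x2d,0x27,0x85,0xad,0xf0}
query mem[0x10]=0xd1, mem[0x06]=0x2a, mem[0x20]=0x2d, mem[0x24]=0xf0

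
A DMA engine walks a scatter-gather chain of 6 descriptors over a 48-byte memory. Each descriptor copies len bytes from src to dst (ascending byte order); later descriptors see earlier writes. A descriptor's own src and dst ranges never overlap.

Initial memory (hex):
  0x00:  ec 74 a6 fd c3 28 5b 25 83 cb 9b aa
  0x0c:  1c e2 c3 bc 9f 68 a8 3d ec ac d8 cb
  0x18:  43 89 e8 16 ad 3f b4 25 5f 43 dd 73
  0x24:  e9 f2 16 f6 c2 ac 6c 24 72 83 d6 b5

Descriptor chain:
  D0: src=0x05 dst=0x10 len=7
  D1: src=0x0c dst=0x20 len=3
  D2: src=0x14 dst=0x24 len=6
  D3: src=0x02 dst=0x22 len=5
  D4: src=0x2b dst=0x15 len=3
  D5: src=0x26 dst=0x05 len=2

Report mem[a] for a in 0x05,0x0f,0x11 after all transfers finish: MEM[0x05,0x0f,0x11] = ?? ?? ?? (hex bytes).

[0] 0x05->0x10 len=7 : 28 5b 25 83 cb 9b aa
[1] 0x0c->0x20 len=3 : 1c e2 c3
[2] 0x14->0x24 len=6 : cb 9b aa cb 43 89
[3] 0x02->0x22 len=5 : a6 fd c3 28 5b
[4] 0x2b->0x15 len=3 : 24 72 83
[5] 0x26->0x05 len=2 : 5b cb
query mem[0x05]=0x5b, mem[0x0f]=0xbc, mem[0x11]=0x5b

MEM[0x05,0x0f,0x11] = 5b bc 5b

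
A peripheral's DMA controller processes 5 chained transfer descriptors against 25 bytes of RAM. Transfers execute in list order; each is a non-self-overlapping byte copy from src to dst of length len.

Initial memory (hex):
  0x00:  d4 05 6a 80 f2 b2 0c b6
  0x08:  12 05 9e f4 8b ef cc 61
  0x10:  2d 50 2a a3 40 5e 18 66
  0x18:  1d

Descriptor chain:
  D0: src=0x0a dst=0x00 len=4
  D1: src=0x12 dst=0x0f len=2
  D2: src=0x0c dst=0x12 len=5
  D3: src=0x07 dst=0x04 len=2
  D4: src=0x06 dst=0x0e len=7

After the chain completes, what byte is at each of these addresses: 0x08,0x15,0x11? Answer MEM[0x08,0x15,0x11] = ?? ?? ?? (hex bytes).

MEM[0x08,0x15,0x11] = 12 2a 05

  after D0: wrote 4B at 0x00 = 9ef48bef
  after D1: wrote 2B at 0x0f = 2aa3
  after D2: wrote 5B at 0x12 = 8befcc2aa3
  after D3: wrote 2B at 0x04 = b612
  after D4: wrote 7B at 0x0e = 0cb612059ef48b
query mem[0x08]=0x12, mem[0x15]=0x2a, mem[0x11]=0x05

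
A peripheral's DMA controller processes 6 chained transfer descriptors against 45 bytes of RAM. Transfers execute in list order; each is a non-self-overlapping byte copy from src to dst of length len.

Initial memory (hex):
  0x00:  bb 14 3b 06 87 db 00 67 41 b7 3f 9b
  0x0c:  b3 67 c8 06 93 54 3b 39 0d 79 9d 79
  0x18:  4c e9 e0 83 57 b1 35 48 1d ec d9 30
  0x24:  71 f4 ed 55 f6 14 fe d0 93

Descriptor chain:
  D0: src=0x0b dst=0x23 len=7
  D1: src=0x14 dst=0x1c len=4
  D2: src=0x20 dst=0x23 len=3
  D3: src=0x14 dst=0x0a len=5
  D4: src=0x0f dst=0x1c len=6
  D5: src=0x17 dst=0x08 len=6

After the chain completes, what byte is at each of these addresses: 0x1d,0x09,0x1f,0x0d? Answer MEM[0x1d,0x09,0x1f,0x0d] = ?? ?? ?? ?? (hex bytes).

#0 dst[0x23+7] := {0x9b,0xb3,0x67,0xc8,0x06,0x93,0x54}
#1 dst[0x1c+4] := {0x0d,0x79,0x9d,0x79}
#2 dst[0x23+3] := {0x1d,0xec,0xd9}
#3 dst[0x0a+5] := {0x0d,0x79,0x9d,0x79,0x4c}
#4 dst[0x1c+6] := {0x06,0x93,0x54,0x3b,0x39,0x0d}
#5 dst[0x08+6] := {0x79,0x4c,0xe9,0xe0,0x83,0x06}
query mem[0x1d]=0x93, mem[0x09]=0x4c, mem[0x1f]=0x3b, mem[0x0d]=0x06

MEM[0x1d,0x09,0x1f,0x0d] = 93 4c 3b 06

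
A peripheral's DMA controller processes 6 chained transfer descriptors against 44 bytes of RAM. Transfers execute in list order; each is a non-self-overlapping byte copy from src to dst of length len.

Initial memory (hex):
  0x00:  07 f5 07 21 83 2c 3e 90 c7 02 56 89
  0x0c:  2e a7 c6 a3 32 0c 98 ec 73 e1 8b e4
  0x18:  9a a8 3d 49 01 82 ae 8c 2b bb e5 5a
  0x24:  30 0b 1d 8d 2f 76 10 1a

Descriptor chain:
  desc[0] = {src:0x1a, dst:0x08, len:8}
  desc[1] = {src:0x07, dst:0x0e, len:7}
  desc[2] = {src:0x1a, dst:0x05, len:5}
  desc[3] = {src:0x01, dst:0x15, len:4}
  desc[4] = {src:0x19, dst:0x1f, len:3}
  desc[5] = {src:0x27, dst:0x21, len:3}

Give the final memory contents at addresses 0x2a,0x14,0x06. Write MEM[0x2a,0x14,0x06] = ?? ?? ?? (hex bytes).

  after D0: wrote 8B at 0x08 = 3d490182ae8c2bbb
  after D1: wrote 7B at 0x0e = 903d490182ae8c
  after D2: wrote 5B at 0x05 = 3d490182ae
  after D3: wrote 4B at 0x15 = f5072183
  after D4: wrote 3B at 0x1f = a83d49
  after D5: wrote 3B at 0x21 = 8d2f76
query mem[0x2a]=0x10, mem[0x14]=0x8c, mem[0x06]=0x49

MEM[0x2a,0x14,0x06] = 10 8c 49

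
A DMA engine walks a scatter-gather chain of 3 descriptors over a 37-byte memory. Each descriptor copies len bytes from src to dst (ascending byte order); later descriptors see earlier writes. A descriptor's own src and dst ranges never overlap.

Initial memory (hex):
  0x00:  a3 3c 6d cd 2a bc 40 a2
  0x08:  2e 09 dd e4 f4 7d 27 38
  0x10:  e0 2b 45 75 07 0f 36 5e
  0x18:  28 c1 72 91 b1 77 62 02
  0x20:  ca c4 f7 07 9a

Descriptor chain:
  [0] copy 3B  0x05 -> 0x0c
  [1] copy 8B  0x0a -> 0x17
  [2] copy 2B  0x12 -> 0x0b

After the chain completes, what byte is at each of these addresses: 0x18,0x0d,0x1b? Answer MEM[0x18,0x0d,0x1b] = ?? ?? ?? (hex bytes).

[0] 0x05->0x0c len=3 : bc 40 a2
[1] 0x0a->0x17 len=8 : dd e4 bc 40 a2 38 e0 2b
[2] 0x12->0x0b len=2 : 45 75
query mem[0x18]=0xe4, mem[0x0d]=0x40, mem[0x1b]=0xa2

MEM[0x18,0x0d,0x1b] = e4 40 a2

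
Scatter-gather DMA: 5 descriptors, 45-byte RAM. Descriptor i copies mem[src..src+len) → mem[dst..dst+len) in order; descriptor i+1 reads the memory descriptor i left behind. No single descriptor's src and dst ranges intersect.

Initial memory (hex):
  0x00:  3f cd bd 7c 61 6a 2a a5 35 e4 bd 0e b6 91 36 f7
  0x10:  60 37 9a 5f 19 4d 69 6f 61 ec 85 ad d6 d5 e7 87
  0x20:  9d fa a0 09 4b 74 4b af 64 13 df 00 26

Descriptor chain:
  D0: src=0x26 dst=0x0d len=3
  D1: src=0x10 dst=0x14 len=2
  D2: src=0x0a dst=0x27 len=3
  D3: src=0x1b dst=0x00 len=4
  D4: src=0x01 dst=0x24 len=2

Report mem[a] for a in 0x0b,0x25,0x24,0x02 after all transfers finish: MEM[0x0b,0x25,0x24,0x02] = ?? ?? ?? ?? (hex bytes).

[0] 0x26->0x0d len=3 : 4b af 64
[1] 0x10->0x14 len=2 : 60 37
[2] 0x0a->0x27 len=3 : bd 0e b6
[3] 0x1b->0x00 len=4 : ad d6 d5 e7
[4] 0x01->0x24 len=2 : d6 d5
query mem[0x0b]=0x0e, mem[0x25]=0xd5, mem[0x24]=0xd6, mem[0x02]=0xd5

MEM[0x0b,0x25,0x24,0x02] = 0e d5 d6 d5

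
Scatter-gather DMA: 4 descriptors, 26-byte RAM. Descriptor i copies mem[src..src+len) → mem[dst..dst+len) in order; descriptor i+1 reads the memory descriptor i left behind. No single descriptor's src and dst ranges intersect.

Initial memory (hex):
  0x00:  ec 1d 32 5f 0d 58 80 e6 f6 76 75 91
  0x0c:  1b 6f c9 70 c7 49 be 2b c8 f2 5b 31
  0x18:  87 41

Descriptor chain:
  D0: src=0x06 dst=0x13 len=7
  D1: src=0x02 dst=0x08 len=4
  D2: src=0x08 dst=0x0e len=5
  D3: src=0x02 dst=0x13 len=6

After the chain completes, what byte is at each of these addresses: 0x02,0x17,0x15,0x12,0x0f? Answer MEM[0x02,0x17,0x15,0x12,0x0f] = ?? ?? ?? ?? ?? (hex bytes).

MEM[0x02,0x17,0x15,0x12,0x0f] = 32 80 0d 1b 5f

D0: mem[0x13..0x19] <- [80 e6 f6 76 75 91 1b]
D1: mem[0x08..0x0b] <- [32 5f 0d 58]
D2: mem[0x0e..0x12] <- [32 5f 0d 58 1b]
D3: mem[0x13..0x18] <- [32 5f 0d 58 80 e6]
query mem[0x02]=0x32, mem[0x17]=0x80, mem[0x15]=0x0d, mem[0x12]=0x1b, mem[0x0f]=0x5f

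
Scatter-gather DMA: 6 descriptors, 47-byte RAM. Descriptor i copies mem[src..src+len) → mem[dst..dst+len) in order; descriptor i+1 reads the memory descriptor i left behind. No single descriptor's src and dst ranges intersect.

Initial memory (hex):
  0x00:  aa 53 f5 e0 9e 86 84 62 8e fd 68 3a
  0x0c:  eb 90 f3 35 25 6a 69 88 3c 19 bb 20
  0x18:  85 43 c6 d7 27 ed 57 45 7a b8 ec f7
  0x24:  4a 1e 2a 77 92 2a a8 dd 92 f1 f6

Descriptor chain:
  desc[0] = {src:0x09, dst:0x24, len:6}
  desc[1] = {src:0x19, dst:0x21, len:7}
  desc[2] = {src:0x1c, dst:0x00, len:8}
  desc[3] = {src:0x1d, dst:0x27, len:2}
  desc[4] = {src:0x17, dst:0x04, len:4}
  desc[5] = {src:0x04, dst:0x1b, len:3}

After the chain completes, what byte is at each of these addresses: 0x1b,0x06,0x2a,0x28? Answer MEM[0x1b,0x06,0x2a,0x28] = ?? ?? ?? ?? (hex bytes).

#0 dst[0x24+6] := {0xfd,0x68,0x3a,0xeb,0x90,0xf3}
#1 dst[0x21+7] := {0x43,0xc6,0xd7,0x27,0xed,0x57,0x45}
#2 dst[0x00+8] := {0x27,0xed,0x57,0x45,0x7a,0x43,0xc6,0xd7}
#3 dst[0x27+2] := {0xed,0x57}
#4 dst[0x04+4] := {0x20,0x85,0x43,0xc6}
#5 dst[0x1b+3] := {0x20,0x85,0x43}
query mem[0x1b]=0x20, mem[0x06]=0x43, mem[0x2a]=0xa8, mem[0x28]=0x57

MEM[0x1b,0x06,0x2a,0x28] = 20 43 a8 57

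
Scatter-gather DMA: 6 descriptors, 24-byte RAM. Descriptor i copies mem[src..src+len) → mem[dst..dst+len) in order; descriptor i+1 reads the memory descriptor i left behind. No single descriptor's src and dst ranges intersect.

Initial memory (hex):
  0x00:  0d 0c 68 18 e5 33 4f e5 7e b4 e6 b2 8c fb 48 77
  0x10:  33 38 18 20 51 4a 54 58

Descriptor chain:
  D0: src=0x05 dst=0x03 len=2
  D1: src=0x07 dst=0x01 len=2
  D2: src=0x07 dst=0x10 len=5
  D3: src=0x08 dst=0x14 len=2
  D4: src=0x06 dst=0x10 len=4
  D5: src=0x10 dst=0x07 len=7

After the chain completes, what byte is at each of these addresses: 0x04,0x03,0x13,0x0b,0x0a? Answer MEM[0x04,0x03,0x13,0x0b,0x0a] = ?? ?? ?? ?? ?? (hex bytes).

#0 dst[0x03+2] := {0x33,0x4f}
#1 dst[0x01+2] := {0xe5,0x7e}
#2 dst[0x10+5] := {0xe5,0x7e,0xb4,0xe6,0xb2}
#3 dst[0x14+2] := {0x7e,0xb4}
#4 dst[0x10+4] := {0x4f,0xe5,0x7e,0xb4}
#5 dst[0x07+7] := {0x4f,0xe5,0x7e,0xb4,0x7e,0xb4,0x54}
query mem[0x04]=0x4f, mem[0x03]=0x33, mem[0x13]=0xb4, mem[0x0b]=0x7e, mem[0x0a]=0xb4

MEM[0x04,0x03,0x13,0x0b,0x0a] = 4f 33 b4 7e b4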